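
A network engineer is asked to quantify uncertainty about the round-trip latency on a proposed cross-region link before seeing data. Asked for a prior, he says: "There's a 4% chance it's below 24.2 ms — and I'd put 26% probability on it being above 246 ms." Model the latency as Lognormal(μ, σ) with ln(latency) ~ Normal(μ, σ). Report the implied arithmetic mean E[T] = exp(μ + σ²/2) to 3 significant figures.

If T ~ Lognormal(μ,σ) then ln T ~ Normal(μ,σ), so the p-quantile of ln T is μ + z_p·σ.
ln(24.2) = 3.186 and ln(246) = 5.505; z_{0.04} = -1.751, z_{0.74} = 0.6433.
σ = (5.505 − 3.186)/(0.6433 − (-1.751)) = 0.969.
μ = 3.186 − (-1.751)·0.969 = 4.882.
E[T] = exp(μ + σ²/2) = exp(4.882 + 0.4691) = 211 ms.

E[T] ≈ 211 ms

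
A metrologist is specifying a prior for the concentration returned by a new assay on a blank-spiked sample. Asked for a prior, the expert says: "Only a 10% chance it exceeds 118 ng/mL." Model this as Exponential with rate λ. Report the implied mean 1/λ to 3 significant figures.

mean ≈ 51.2 ng/mL

P(T > 118.0) = e^(−λ·118.0) = 0.1, so λ = −ln(0.1)/118.0 = 0.0195.
Mean = 1/λ = 51.2 ng/mL.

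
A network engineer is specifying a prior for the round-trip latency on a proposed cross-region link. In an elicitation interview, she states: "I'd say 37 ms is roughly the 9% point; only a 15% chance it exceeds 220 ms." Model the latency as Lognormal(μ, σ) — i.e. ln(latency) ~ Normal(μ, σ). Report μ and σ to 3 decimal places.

μ ≈ 4.616, σ ≈ 0.750

If T ~ Lognormal(μ,σ) then ln T ~ Normal(μ,σ), so the p-quantile of ln T is μ + z_p·σ.
ln(37) = 3.611 and ln(220) = 5.394; z_{0.09} = -1.341, z_{0.85} = 1.036.
σ = (5.394 − 3.611)/(1.036 − (-1.341)) = 0.750.
μ = 3.611 − (-1.341)·0.750 = 4.616.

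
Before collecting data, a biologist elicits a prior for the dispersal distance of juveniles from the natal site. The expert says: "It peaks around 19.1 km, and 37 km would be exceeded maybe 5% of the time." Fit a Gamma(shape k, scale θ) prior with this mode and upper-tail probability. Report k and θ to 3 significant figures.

k ≈ 7.35, θ ≈ 3.01

Gamma(k,θ) with k>1 has mode (k−1)θ, so θ = 19.1/(k−1).
Need P(X < 37) = 0.95 with θ tied to k this way. Start at k = 2, θ = 19.1: P(X<37) ≈ 0.577.
Too low — raise k to concentrate. Iterating converges to k ≈ 7.35.
Then θ = 19.1/(7.35−1) ≈ 3.01.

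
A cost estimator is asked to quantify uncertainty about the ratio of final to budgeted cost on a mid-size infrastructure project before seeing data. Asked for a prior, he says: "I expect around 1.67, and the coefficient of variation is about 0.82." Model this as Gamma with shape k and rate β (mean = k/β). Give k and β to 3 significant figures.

k ≈ 1.49, β ≈ 0.891

For Gamma(k, rate β): mean = k/β, variance = k/β², so CV = 1/√k.
CV = 0.82, hence k = 1/CV² = 1.49.
Then β = k/mean = 1.49/1.67 = 0.891.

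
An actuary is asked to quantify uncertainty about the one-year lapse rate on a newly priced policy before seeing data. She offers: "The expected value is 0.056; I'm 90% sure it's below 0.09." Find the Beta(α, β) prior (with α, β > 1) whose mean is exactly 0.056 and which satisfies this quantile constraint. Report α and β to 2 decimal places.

α ≈ 4.58, β ≈ 77.15

With mean 0.056 fixed, write α = 0.056s, β = 0.944s where s = α+β.
Need P(θ < 0.09) = 0.9 under Beta(0.056s, 0.944s). Normal approximation: (q−m)/√(m(1−m)/s) ≈ z_{0.9} = 1.28, so s ≈ 0.056·0.944·(1.28)²/(0.09−0.056)² = 75.1.
At s = 75.1: P(θ<0.09) ≈ 0.893. Adjusting to match 0.9 gives s ≈ 81.72.
So α = 0.056·81.72 ≈ 4.58, β = 0.944·81.72 ≈ 77.15.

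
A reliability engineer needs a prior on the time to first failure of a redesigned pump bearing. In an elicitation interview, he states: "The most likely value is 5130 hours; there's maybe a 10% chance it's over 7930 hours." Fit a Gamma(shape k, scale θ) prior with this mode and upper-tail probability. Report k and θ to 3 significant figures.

k ≈ 10.9, θ ≈ 521

Gamma(k,θ) with k>1 has mode (k−1)θ, so θ = 5130/(k−1).
Need P(X < 7930) = 0.9 with θ tied to k this way. Start at k = 2, θ = 5130: P(X<7930) ≈ 0.457.
Too low — raise k to concentrate. Iterating converges to k ≈ 10.9.
Then θ = 5130/(10.9−1) ≈ 521.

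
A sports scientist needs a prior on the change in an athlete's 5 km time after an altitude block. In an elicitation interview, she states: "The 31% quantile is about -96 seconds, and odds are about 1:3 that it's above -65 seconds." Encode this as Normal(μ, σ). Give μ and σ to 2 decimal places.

For Normal(μ,σ), the p-quantile is μ + z_p·σ. Here z_{0.31} = -0.4959, z_{0.75} = 0.6745.
So -96 = μ − 0.4959σ and -65 = μ + 0.6745σ.
Subtracting: σ = (-65 − -96)/(0.6745 − (-0.4959)) = 26.49.
Then μ = -96 − (-0.4959)·26.49 = -82.87.

μ = -82.87, σ = 26.49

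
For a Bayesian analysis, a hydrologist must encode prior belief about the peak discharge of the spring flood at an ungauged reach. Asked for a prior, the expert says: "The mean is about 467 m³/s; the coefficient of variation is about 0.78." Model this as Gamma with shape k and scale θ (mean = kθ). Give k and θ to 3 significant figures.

For Gamma(k, scale θ): mean = kθ, variance = kθ², so CV = 1/√k.
CV = 0.78, hence k = 1/CV² = 1.64.
Then θ = mean/k = 467/1.64 = 284.

k ≈ 1.64, θ ≈ 284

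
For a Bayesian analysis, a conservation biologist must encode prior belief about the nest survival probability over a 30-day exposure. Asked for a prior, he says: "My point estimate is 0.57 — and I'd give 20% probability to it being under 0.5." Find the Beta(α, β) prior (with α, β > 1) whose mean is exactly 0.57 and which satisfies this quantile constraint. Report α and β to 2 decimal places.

α ≈ 20.05, β ≈ 15.12

With mean 0.57 fixed, write α = 0.57s, β = 0.43s where s = α+β.
Need P(θ < 0.5) = 0.2 under Beta(0.57s, 0.43s). Normal approximation: (q−m)/√(m(1−m)/s) ≈ z_{0.2} = -0.842, so s ≈ 0.57·0.43·(-0.842)²/(0.5−0.57)² = 35.4.
At s = 35.4: P(θ<0.5) ≈ 0.199. Adjusting to match 0.2 gives s ≈ 35.17.
So α = 0.57·35.17 ≈ 20.05, β = 0.43·35.17 ≈ 15.12.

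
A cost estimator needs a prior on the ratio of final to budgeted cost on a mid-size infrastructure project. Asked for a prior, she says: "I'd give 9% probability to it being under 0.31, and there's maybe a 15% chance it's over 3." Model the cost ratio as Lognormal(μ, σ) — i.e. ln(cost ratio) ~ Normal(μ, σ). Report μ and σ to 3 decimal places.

μ ≈ 0.109, σ ≈ 0.955

If T ~ Lognormal(μ,σ) then ln T ~ Normal(μ,σ), so the p-quantile of ln T is μ + z_p·σ.
ln(0.31) = -1.171 and ln(3) = 1.099; z_{0.09} = -1.341, z_{0.85} = 1.036.
σ = (1.099 − -1.171)/(1.036 − (-1.341)) = 0.955.
μ = -1.171 − (-1.341)·0.955 = 0.109.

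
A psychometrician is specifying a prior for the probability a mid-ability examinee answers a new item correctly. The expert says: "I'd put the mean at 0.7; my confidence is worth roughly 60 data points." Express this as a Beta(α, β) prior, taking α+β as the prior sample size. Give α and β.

α = 42, β = 18

Under the effective-sample-size interpretation, Beta(α, β) has prior mean α/(α+β) and prior sample size α+β.
So α+β = 60 and α/(α+β) = 0.7, giving α = 0.7·60 = 42 and β = 60 − 42 = 18.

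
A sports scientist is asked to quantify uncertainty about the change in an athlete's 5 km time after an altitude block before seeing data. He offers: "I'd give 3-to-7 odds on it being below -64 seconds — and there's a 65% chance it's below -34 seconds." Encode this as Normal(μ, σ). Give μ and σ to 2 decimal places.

For Normal(μ,σ), the p-quantile is μ + z_p·σ. Here z_{0.3} = -0.5244, z_{0.65} = 0.3853.
So -64 = μ − 0.5244σ and -34 = μ + 0.3853σ.
Subtracting: σ = (-34 − -64)/(0.3853 − (-0.5244)) = 32.98.
Then μ = -64 − (-0.5244)·32.98 = -46.71.

μ = -46.71, σ = 32.98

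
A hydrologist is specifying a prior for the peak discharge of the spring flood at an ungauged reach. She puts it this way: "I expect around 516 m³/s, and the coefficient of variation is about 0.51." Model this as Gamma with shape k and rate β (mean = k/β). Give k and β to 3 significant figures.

For Gamma(k, rate β): mean = k/β, variance = k/β², so CV = 1/√k.
CV = 0.51, hence k = 1/CV² = 3.84.
Then β = k/mean = 3.84/516 = 0.00745.

k ≈ 3.84, β ≈ 0.00745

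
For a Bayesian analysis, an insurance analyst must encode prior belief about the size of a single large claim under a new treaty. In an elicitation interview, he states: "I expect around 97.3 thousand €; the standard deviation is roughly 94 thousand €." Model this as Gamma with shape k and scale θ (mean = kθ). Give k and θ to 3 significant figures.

For Gamma(k, scale θ): mean = kθ, variance = kθ², so CV = 1/√k.
CV = SD/mean = 94/97.3 = 0.9661, hence k = 1/CV² = 1.07.
Then θ = mean/k = 97.3/1.07 = 90.8.

k ≈ 1.07, θ ≈ 90.8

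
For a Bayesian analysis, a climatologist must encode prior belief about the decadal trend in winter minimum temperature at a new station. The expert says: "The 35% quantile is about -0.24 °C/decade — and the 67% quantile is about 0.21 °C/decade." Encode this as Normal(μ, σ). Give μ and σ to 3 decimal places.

μ = -0.030, σ = 0.545

The p-quantile of Normal(μ,σ) is μ + z_p·σ, with z_{0.35} = -0.3853 and z_{0.67} = 0.4399.
Eliminate σ: μ = (z₂·x₁ − z₁·x₂)/(z₂ − z₁) = (0.4399·-0.24 − (-0.3853)·0.21)/0.8252 = -0.030.
Then σ = (x₂ − x₁)/(z₂ − z₁) = (0.21 − -0.24)/0.8252 = 0.545.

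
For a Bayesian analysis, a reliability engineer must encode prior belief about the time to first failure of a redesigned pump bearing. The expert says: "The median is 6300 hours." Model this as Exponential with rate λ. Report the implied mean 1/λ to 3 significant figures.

mean ≈ 9090 hours

Exponential median = ln 2 / λ, so λ = ln 2 / 6300.0 = 0.00011.
Mean = 1/λ = 9090 hours.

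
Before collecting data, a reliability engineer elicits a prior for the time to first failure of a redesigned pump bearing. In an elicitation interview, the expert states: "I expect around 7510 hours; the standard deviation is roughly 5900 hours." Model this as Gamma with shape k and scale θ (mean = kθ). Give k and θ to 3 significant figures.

k ≈ 1.62, θ ≈ 4640

For Gamma(k, scale θ): mean = kθ, variance = kθ², so CV = 1/√k.
CV = SD/mean = 5900/7510 = 0.7856, hence k = 1/CV² = 1.62.
Then θ = mean/k = 7510/1.62 = 4640.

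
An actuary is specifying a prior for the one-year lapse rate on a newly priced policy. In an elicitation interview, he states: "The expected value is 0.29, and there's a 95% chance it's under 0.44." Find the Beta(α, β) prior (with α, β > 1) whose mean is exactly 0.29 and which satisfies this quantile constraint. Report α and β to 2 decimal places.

α ≈ 7.81, β ≈ 19.12

With mean 0.29 fixed, write α = 0.29s, β = 0.71s where s = α+β.
Need P(θ < 0.44) = 0.95 under Beta(0.29s, 0.71s). Normal approximation: (q−m)/√(m(1−m)/s) ≈ z_{0.95} = 1.64, so s ≈ 0.29·0.71·(1.64)²/(0.44−0.29)² = 24.8.
At s = 24.8: P(θ<0.44) ≈ 0.943. Adjusting to match 0.95 gives s ≈ 26.93.
So α = 0.29·26.93 ≈ 7.81, β = 0.71·26.93 ≈ 19.12.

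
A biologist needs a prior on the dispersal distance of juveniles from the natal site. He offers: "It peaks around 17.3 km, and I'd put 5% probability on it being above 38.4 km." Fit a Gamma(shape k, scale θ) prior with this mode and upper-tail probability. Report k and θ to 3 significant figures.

k ≈ 5.32, θ ≈ 4

Gamma(k,θ) with k>1 has mode (k−1)θ, so θ = 17.3/(k−1).
Need P(X < 38.4) = 0.95 with θ tied to k this way. Start at k = 2, θ = 17.3: P(X<38.4) ≈ 0.650.
Too low — raise k to concentrate. Iterating converges to k ≈ 5.32.
Then θ = 17.3/(5.32−1) ≈ 4.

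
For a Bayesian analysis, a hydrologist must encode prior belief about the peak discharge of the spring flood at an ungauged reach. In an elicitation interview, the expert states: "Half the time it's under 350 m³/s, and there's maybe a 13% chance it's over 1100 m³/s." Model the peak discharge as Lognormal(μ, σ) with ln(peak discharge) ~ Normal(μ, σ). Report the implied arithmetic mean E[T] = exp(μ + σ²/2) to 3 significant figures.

E[T] ≈ 587 m³/s

If T ~ Lognormal(μ,σ) then ln T ~ Normal(μ,σ), so the p-quantile of ln T is μ + z_p·σ.
ln(350) = 5.858 and ln(1100) = 7.003; z_{0.5} = 0, z_{0.87} = 1.126.
σ = (7.003 − 5.858)/(1.126 − (0)) = 1.017.
μ = 5.858 − (0)·1.017 = 5.858.
E[T] = exp(μ + σ²/2) = exp(5.858 + 0.5168) = 587 m³/s.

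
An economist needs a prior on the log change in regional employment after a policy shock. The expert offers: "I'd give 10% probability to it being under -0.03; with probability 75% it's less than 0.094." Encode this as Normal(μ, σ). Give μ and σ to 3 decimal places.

For Normal(μ,σ), the p-quantile is μ + z_p·σ. Here z_{0.1} = -1.282, z_{0.75} = 0.6745.
So -0.03 = μ − 1.282σ and 0.094 = μ + 0.6745σ.
Subtracting: σ = (0.094 − -0.03)/(0.6745 − (-1.282)) = 0.063.
Then μ = -0.03 − (-1.282)·0.063 = 0.051.

μ = 0.051, σ = 0.063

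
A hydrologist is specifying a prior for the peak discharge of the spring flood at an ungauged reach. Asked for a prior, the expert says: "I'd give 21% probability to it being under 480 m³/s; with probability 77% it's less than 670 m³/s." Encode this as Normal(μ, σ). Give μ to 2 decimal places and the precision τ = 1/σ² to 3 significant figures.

μ = 579.15, τ = 6.61e-05

The p-quantile of Normal(μ,σ) is μ + z_p·σ, with z_{0.21} = -0.8064 and z_{0.77} = 0.7388.
Eliminate σ: μ = (z₂·x₁ − z₁·x₂)/(z₂ − z₁) = (0.7388·480 − (-0.8064)·670)/1.545 = 579.15.
Then σ = (x₂ − x₁)/(z₂ − z₁) = (670 − 480)/1.545 = 122.96.
Precision τ = 1/σ² = 1/123² = 6.61e-05.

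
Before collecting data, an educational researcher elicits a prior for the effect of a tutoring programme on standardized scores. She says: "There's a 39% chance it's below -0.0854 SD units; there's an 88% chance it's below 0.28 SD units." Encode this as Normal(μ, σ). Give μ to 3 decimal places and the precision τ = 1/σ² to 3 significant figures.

μ = -0.015, τ = 15.8

For Normal(μ,σ), the p-quantile is μ + z_p·σ. Here z_{0.39} = -0.2793, z_{0.88} = 1.175.
So -0.0854 = μ − 0.2793σ and 0.28 = μ + 1.175σ.
Subtracting: σ = (0.28 − -0.0854)/(1.175 − (-0.2793)) = 0.251.
Then μ = -0.0854 − (-0.2793)·0.251 = -0.015.
Precision τ = 1/σ² = 1/0.2513² = 15.8.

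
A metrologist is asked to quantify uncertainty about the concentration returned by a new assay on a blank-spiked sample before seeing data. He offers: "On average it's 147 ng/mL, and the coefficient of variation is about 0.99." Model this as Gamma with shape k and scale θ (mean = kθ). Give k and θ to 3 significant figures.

For Gamma(k, scale θ): mean = kθ, variance = kθ², so CV = 1/√k.
CV = 0.99, hence k = 1/CV² = 1.02.
Then θ = mean/k = 147/1.02 = 144.

k ≈ 1.02, θ ≈ 144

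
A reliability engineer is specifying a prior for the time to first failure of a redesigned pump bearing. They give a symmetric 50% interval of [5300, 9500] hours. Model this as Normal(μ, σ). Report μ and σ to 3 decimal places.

A symmetric 50% interval runs μ ± z·σ with z = 0.6745.
Half-width = 2100, so σ = 2100/0.6745 = 3113.465.
μ is the interval midpoint, 7400.000.

μ = 7400.000, σ = 3113.465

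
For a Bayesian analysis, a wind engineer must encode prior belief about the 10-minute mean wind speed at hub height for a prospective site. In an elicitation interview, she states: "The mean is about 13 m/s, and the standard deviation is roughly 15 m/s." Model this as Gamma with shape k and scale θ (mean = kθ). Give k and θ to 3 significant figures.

k ≈ 0.751, θ ≈ 17.3

For Gamma(k, scale θ): mean = kθ, variance = kθ², so CV = 1/√k.
CV = SD/mean = 15/13 = 1.154, hence k = 1/CV² = 0.751.
Then θ = mean/k = 13/0.751 = 17.3.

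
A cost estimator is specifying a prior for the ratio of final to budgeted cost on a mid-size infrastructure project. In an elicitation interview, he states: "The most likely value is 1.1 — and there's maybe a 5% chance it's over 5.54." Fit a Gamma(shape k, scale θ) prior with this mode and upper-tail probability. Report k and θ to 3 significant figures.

k ≈ 1.91, θ ≈ 1.2

Gamma(k,θ) with k>1 has mode (k−1)θ, so θ = 1.1/(k−1).
Need P(X < 5.54) = 0.95 with θ tied to k this way. Start at k = 2, θ = 1.1: P(X<5.54) ≈ 0.961.
Too high — lower k to spread out. Iterating converges to k ≈ 1.91.
Then θ = 1.1/(1.91−1) ≈ 1.2.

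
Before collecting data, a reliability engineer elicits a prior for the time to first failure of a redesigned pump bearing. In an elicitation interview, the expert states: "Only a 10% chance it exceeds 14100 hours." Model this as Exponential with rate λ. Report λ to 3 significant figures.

λ ≈ 0.000163

P(T > 14100.0) = e^(−λ·14100.0) = 0.1, so λ = −ln(0.1)/14100.0 = 0.000163.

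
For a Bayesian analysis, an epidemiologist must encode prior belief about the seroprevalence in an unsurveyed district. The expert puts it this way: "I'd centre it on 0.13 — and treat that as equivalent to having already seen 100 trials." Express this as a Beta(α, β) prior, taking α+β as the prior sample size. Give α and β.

Under the effective-sample-size interpretation, Beta(α, β) has prior mean α/(α+β) and prior sample size α+β.
So α+β = 100 and α/(α+β) = 0.13, giving α = 0.13·100 = 13 and β = 100 − 13 = 87.

α = 13, β = 87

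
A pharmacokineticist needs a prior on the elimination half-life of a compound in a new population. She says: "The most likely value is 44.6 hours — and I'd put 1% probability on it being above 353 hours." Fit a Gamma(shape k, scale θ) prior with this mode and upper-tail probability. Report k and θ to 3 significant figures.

Gamma(k,θ) with k>1 has mode (k−1)θ, so θ = 44.6/(k−1).
Need P(X < 353) = 0.99 with θ tied to k this way. Start at k = 2, θ = 44.6: P(X<353) ≈ 0.997.
Too high — lower k to spread out. Iterating converges to k ≈ 1.79.
Then θ = 44.6/(1.79−1) ≈ 56.6.

k ≈ 1.79, θ ≈ 56.6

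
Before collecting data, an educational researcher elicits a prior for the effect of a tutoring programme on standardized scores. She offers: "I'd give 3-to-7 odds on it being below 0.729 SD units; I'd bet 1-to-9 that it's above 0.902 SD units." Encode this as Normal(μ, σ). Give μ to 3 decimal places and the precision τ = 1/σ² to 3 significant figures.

μ = 0.779, τ = 109

The p-quantile of Normal(μ,σ) is μ + z_p·σ, with z_{0.3} = -0.5244 and z_{0.9} = 1.282.
Eliminate σ: μ = (z₂·x₁ − z₁·x₂)/(z₂ − z₁) = (1.282·0.729 − (-0.5244)·0.902)/1.806 = 0.779.
Then σ = (x₂ − x₁)/(z₂ − z₁) = (0.902 − 0.729)/1.806 = 0.096.
Precision τ = 1/σ² = 1/0.09579² = 109.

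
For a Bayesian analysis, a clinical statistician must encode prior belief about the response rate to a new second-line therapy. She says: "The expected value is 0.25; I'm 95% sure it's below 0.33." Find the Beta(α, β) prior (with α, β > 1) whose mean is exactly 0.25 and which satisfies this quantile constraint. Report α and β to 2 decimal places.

α ≈ 21.29, β ≈ 63.88

With mean 0.25 fixed, write α = 0.25s, β = 0.75s where s = α+β.
Need P(θ < 0.33) = 0.95 under Beta(0.25s, 0.75s). Normal approximation: (q−m)/√(m(1−m)/s) ≈ z_{0.95} = 1.64, so s ≈ 0.25·0.75·(1.64)²/(0.33−0.25)² = 79.3.
At s = 79.3: P(θ<0.33) ≈ 0.944. Adjusting to match 0.95 gives s ≈ 85.17.
So α = 0.25·85.17 ≈ 21.29, β = 0.75·85.17 ≈ 63.88.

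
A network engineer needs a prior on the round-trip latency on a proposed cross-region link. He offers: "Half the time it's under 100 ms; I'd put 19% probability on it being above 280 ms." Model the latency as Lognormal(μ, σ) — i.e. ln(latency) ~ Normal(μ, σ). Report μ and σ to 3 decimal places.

μ ≈ 4.605, σ ≈ 1.173

If T ~ Lognormal(μ,σ) then ln T ~ Normal(μ,σ), so the p-quantile of ln T is μ + z_p·σ.
ln(100) = 4.605 and ln(280) = 5.635; z_{0.5} = 0, z_{0.81} = 0.8779.
σ = (5.635 − 4.605)/(0.8779 − (0)) = 1.173.
μ = 4.605 − (0)·1.173 = 4.605.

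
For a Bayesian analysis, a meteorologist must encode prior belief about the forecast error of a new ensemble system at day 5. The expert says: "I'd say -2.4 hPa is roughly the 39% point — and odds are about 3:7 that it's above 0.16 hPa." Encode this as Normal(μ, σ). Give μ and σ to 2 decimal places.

μ = -1.51, σ = 3.19

For Normal(μ,σ), the p-quantile is μ + z_p·σ. Here z_{0.39} = -0.2793, z_{0.7} = 0.5244.
So -2.4 = μ − 0.2793σ and 0.16 = μ + 0.5244σ.
Subtracting: σ = (0.16 − -2.4)/(0.5244 − (-0.2793)) = 3.19.
Then μ = -2.4 − (-0.2793)·3.19 = -1.51.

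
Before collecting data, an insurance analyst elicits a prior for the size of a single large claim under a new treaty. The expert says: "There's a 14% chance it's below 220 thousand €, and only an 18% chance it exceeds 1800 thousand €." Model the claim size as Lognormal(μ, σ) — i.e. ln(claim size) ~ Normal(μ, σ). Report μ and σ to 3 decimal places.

If T ~ Lognormal(μ,σ) then ln T ~ Normal(μ,σ), so the p-quantile of ln T is μ + z_p·σ.
ln(220) = 5.394 and ln(1800) = 7.496; z_{0.14} = -1.08, z_{0.82} = 0.9154.
σ = (7.496 − 5.394)/(0.9154 − (-1.08)) = 1.053.
μ = 5.394 − (-1.08)·1.053 = 6.531.

μ ≈ 6.531, σ ≈ 1.053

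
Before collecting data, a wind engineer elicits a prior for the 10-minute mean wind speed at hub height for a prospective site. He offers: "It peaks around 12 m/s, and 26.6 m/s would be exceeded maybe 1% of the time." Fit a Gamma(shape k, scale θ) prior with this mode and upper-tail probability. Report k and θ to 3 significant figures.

k ≈ 8.6, θ ≈ 1.58

Gamma(k,θ) with k>1 has mode (k−1)θ, so θ = 12/(k−1).
Need P(X < 26.6) = 0.99 with θ tied to k this way. Start at k = 2, θ = 12: P(X<26.6) ≈ 0.649.
Too low — raise k to concentrate. Iterating converges to k ≈ 8.6.
Then θ = 12/(8.6−1) ≈ 1.58.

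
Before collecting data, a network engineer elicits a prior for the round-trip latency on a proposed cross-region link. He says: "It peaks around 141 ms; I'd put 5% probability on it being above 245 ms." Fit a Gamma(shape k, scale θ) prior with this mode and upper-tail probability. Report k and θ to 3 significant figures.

Gamma(k,θ) with k>1 has mode (k−1)θ, so θ = 141/(k−1).
Need P(X < 245) = 0.95 with θ tied to k this way. Start at k = 2, θ = 141: P(X<245) ≈ 0.518.
Too low — raise k to concentrate. Iterating converges to k ≈ 10.1.
Then θ = 141/(10.1−1) ≈ 15.4.

k ≈ 10.1, θ ≈ 15.4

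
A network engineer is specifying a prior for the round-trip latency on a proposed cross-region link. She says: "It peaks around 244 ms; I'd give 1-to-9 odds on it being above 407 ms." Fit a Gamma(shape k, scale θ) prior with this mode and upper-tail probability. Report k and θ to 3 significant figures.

Gamma(k,θ) with k>1 has mode (k−1)θ, so θ = 244/(k−1).
Need P(X < 407) = 0.9 with θ tied to k this way. Start at k = 2, θ = 244: P(X<407) ≈ 0.497.
Too low — raise k to concentrate. Iterating converges to k ≈ 8.22.
Then θ = 244/(8.22−1) ≈ 33.8.

k ≈ 8.22, θ ≈ 33.8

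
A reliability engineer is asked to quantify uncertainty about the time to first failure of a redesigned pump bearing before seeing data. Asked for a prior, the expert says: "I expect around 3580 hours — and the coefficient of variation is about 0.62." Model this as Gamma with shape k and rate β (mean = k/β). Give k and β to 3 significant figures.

k ≈ 2.6, β ≈ 0.000727

For Gamma(k, rate β): mean = k/β, variance = k/β², so CV = 1/√k.
CV = 0.62, hence k = 1/CV² = 2.6.
Then β = k/mean = 2.6/3580 = 0.000727.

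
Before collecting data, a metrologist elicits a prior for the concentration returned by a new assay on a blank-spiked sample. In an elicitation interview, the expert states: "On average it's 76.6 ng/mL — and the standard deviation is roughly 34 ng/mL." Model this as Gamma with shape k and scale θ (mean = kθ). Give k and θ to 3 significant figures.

For Gamma(k, scale θ): mean = kθ, variance = kθ², so CV = 1/√k.
CV = SD/mean = 34/76.6 = 0.4439, hence k = 1/CV² = 5.08.
Then θ = mean/k = 76.6/5.08 = 15.1.

k ≈ 5.08, θ ≈ 15.1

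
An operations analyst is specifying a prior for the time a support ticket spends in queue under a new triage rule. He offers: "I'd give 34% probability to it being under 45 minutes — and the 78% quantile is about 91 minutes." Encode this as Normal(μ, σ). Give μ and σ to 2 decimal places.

μ = 61.02, σ = 38.83

For Normal(μ,σ), the p-quantile is μ + z_p·σ. Here z_{0.34} = -0.4125, z_{0.78} = 0.7722.
So 45 = μ − 0.4125σ and 91 = μ + 0.7722σ.
Subtracting: σ = (91 − 45)/(0.7722 − (-0.4125)) = 38.83.
Then μ = 45 − (-0.4125)·38.83 = 61.02.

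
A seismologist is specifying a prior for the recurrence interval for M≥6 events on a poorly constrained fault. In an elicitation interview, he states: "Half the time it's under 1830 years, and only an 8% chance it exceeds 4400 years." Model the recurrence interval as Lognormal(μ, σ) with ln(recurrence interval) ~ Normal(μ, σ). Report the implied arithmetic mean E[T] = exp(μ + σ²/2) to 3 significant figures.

E[T] ≈ 2220 years

If T ~ Lognormal(μ,σ) then ln T ~ Normal(μ,σ), so the p-quantile of ln T is μ + z_p·σ.
ln(1830) = 7.512 and ln(4400) = 8.389; z_{0.5} = 0, z_{0.92} = 1.405.
σ = (8.389 − 7.512)/(1.405 − (0)) = 0.624.
μ = 7.512 − (0)·0.624 = 7.512.
E[T] = exp(μ + σ²/2) = exp(7.512 + 0.1949) = 2220 years.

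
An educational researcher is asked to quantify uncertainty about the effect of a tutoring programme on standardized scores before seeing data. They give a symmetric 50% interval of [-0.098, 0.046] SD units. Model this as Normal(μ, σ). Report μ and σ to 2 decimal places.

A symmetric 50% interval runs μ ± z·σ with z = 0.6745.
Half-width = 0.072, so σ = 0.072/0.6745 = 0.11.
μ is the interval midpoint, -0.03.

μ = -0.03, σ = 0.11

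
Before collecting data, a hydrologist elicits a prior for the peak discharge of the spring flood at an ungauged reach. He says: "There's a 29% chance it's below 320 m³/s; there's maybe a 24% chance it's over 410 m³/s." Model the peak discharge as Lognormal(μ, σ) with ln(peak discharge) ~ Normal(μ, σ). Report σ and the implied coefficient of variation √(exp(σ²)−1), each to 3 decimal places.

σ ≈ 0.197, CV ≈ 0.199

If T ~ Lognormal(μ,σ) then ln T ~ Normal(μ,σ), so the p-quantile of ln T is μ + z_p·σ.
ln(320) = 5.768 and ln(410) = 6.016; z_{0.29} = -0.5534, z_{0.76} = 0.7063.
σ = (6.016 − 5.768)/(0.7063 − (-0.5534)) = 0.197.
μ = 5.768 − (-0.5534)·0.197 = 5.877.
CV = √(exp(σ²)−1) = √(exp(0.0387)−1) = 0.199.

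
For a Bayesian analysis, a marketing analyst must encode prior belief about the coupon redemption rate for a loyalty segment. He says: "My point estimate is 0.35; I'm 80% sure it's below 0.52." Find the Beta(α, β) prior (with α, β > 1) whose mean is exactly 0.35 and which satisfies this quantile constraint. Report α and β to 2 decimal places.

With mean 0.35 fixed, write α = 0.35s, β = 0.65s where s = α+β.
Need P(θ < 0.52) = 0.8 under Beta(0.35s, 0.65s). Normal approximation: (q−m)/√(m(1−m)/s) ≈ z_{0.8} = 0.842, so s ≈ 0.35·0.65·(0.842)²/(0.52−0.35)² = 5.6.
At s = 5.6: P(θ<0.52) ≈ 0.806. Adjusting to match 0.8 gives s ≈ 5.28.
So α = 0.35·5.28 ≈ 1.85, β = 0.65·5.28 ≈ 3.43.

α ≈ 1.85, β ≈ 3.43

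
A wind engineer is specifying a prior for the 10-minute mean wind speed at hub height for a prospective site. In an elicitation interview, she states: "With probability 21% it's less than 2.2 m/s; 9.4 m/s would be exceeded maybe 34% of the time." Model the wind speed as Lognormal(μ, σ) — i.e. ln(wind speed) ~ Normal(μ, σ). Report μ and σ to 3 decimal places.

μ ≈ 1.749, σ ≈ 1.191

If T ~ Lognormal(μ,σ) then ln T ~ Normal(μ,σ), so the p-quantile of ln T is μ + z_p·σ.
ln(2.2) = 0.7885 and ln(9.4) = 2.241; z_{0.21} = -0.8064, z_{0.66} = 0.4125.
σ = (2.241 − 0.7885)/(0.4125 − (-0.8064)) = 1.191.
μ = 0.7885 − (-0.8064)·1.191 = 1.749.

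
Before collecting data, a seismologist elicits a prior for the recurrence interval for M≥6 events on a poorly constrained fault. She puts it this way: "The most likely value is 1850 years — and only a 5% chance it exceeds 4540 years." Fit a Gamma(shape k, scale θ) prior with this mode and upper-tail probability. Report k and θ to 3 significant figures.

k ≈ 4.38, θ ≈ 548

Gamma(k,θ) with k>1 has mode (k−1)θ, so θ = 1850/(k−1).
Need P(X < 4540) = 0.95 with θ tied to k this way. Start at k = 2, θ = 1850: P(X<4540) ≈ 0.703.
Too low — raise k to concentrate. Iterating converges to k ≈ 4.38.
Then θ = 1850/(4.38−1) ≈ 548.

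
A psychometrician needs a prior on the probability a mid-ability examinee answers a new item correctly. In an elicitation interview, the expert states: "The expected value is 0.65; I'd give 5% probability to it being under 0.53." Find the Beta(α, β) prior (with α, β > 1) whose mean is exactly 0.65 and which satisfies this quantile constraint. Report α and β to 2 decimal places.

α ≈ 29.03, β ≈ 15.63

With mean 0.65 fixed, write α = 0.65s, β = 0.35s where s = α+β.
Need P(θ < 0.53) = 0.05 under Beta(0.65s, 0.35s). Normal approximation: (q−m)/√(m(1−m)/s) ≈ z_{0.05} = -1.64, so s ≈ 0.65·0.35·(-1.64)²/(0.53−0.65)² = 42.7.
At s = 42.7: P(θ<0.53) ≈ 0.054. Adjusting to match 0.05 gives s ≈ 44.67.
So α = 0.65·44.67 ≈ 29.03, β = 0.35·44.67 ≈ 15.63.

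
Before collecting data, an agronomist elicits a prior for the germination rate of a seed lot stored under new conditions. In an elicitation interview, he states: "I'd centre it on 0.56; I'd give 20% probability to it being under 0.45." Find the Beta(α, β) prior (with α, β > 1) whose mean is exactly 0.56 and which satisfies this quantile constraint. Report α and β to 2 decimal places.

α ≈ 8.03, β ≈ 6.31

With mean 0.56 fixed, write α = 0.56s, β = 0.44s where s = α+β.
Need P(θ < 0.45) = 0.2 under Beta(0.56s, 0.44s). Normal approximation: (q−m)/√(m(1−m)/s) ≈ z_{0.2} = -0.842, so s ≈ 0.56·0.44·(-0.842)²/(0.45−0.56)² = 14.4.
At s = 14.4: P(θ<0.45) ≈ 0.199. Adjusting to match 0.2 gives s ≈ 14.34.
So α = 0.56·14.34 ≈ 8.03, β = 0.44·14.34 ≈ 6.31.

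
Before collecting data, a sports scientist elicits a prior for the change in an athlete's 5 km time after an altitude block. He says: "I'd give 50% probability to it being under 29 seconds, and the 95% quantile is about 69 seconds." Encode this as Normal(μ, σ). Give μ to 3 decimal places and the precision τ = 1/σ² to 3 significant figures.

For Normal(μ,σ), the p-quantile is μ + z_p·σ. Here z_{0.5} = 0, z_{0.95} = 1.645.
So 29 = μ + 0σ and 69 = μ + 1.645σ.
Subtracting: σ = (69 − 29)/(1.645 − (0)) = 24.318.
Then μ = 29 − (0)·24.318 = 29.000.
Precision τ = 1/σ² = 1/24.32² = 0.00169.

μ = 29.000, τ = 0.00169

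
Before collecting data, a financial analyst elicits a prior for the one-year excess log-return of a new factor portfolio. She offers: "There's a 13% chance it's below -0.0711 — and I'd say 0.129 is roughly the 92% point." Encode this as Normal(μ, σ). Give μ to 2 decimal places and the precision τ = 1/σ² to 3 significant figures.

μ = 0.02, τ = 160

The p-quantile of Normal(μ,σ) is μ + z_p·σ, with z_{0.13} = -1.126 and z_{0.92} = 1.405.
Eliminate σ: μ = (z₂·x₁ − z₁·x₂)/(z₂ − z₁) = (1.405·-0.0711 − (-1.126)·0.129)/2.531 = 0.02.
Then σ = (x₂ − x₁)/(z₂ − z₁) = (0.129 − -0.0711)/2.531 = 0.08.
Precision τ = 1/σ² = 1/0.07905² = 160.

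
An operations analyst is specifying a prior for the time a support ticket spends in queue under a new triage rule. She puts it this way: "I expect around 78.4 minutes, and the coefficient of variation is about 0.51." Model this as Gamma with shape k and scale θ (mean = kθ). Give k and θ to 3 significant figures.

For Gamma(k, scale θ): mean = kθ, variance = kθ², so CV = 1/√k.
CV = 0.51, hence k = 1/CV² = 3.84.
Then θ = mean/k = 78.4/3.84 = 20.4.

k ≈ 3.84, θ ≈ 20.4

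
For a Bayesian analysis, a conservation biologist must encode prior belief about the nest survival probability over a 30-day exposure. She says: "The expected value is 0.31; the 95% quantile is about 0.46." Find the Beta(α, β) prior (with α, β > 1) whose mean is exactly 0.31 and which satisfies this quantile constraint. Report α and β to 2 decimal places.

α ≈ 8.57, β ≈ 19.07

With mean 0.31 fixed, write α = 0.31s, β = 0.69s where s = α+β.
Need P(θ < 0.46) = 0.95 under Beta(0.31s, 0.69s). Normal approximation: (q−m)/√(m(1−m)/s) ≈ z_{0.95} = 1.64, so s ≈ 0.31·0.69·(1.64)²/(0.46−0.31)² = 25.7.
At s = 25.7: P(θ<0.46) ≈ 0.944. Adjusting to match 0.95 gives s ≈ 27.63.
So α = 0.31·27.63 ≈ 8.57, β = 0.69·27.63 ≈ 19.07.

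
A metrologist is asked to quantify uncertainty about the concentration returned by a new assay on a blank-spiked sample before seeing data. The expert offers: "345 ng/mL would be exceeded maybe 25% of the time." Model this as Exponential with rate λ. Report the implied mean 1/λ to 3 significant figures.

mean ≈ 249 ng/mL

P(T > 345.0) = e^(−λ·345.0) = 0.25, so λ = −ln(0.25)/345.0 = 0.00402.
Mean = 1/λ = 249 ng/mL.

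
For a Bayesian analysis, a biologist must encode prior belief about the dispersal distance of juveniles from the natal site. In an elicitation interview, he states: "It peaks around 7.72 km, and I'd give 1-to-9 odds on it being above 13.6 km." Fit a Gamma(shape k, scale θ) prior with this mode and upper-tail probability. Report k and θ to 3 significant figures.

k ≈ 6.93, θ ≈ 1.3

Gamma(k,θ) with k>1 has mode (k−1)θ, so θ = 7.72/(k−1).
Need P(X < 13.6) = 0.9 with θ tied to k this way. Start at k = 2, θ = 7.72: P(X<13.6) ≈ 0.526.
Too low — raise k to concentrate. Iterating converges to k ≈ 6.93.
Then θ = 7.72/(6.93−1) ≈ 1.3.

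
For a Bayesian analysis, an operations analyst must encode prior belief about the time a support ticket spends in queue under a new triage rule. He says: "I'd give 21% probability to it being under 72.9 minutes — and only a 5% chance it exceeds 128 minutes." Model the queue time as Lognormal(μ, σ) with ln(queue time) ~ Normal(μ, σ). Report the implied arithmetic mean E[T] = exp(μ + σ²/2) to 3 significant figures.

E[T] ≈ 90.1 minutes

If T ~ Lognormal(μ,σ) then ln T ~ Normal(μ,σ), so the p-quantile of ln T is μ + z_p·σ.
ln(72.9) = 4.289 and ln(128) = 4.852; z_{0.21} = -0.8064, z_{0.95} = 1.645.
σ = (4.852 − 4.289)/(1.645 − (-0.8064)) = 0.230.
μ = 4.289 − (-0.8064)·0.230 = 4.474.
E[T] = exp(μ + σ²/2) = exp(4.474 + 0.0264) = 90.1 minutes.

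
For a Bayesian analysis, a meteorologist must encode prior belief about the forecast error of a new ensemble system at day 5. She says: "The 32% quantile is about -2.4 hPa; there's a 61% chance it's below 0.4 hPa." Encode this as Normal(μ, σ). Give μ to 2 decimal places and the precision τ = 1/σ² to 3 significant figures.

μ = -0.65, τ = 0.0712

For Normal(μ,σ), the p-quantile is μ + z_p·σ. Here z_{0.32} = -0.4677, z_{0.61} = 0.2793.
So -2.4 = μ − 0.4677σ and 0.4 = μ + 0.2793σ.
Subtracting: σ = (0.4 − -2.4)/(0.2793 − (-0.4677)) = 3.75.
Then μ = -2.4 − (-0.4677)·3.75 = -0.65.
Precision τ = 1/σ² = 1/3.748² = 0.0712.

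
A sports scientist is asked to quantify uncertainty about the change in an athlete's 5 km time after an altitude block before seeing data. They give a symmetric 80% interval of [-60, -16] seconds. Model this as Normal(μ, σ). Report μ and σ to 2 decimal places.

μ = -38.00, σ = 17.17

A symmetric 80% interval runs μ ± z·σ with z = 1.282.
Half-width = 22, so σ = 22/1.282 = 17.17.
μ is the interval midpoint, -38.00.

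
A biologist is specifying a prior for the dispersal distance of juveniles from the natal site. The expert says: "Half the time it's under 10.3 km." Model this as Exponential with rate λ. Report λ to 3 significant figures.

Exponential median = ln 2 / λ, so λ = ln 2 / 10.3 = 0.0673.

λ ≈ 0.0673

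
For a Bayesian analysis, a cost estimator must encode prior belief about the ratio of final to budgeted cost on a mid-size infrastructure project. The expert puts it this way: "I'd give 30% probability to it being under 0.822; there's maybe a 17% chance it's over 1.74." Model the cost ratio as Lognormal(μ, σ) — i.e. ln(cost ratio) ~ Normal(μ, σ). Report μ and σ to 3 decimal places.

If T ~ Lognormal(μ,σ) then ln T ~ Normal(μ,σ), so the p-quantile of ln T is μ + z_p·σ.
ln(0.822) = -0.196 and ln(1.74) = 0.5539; z_{0.3} = -0.5244, z_{0.83} = 0.9542.
σ = (0.5539 − -0.196)/(0.9542 − (-0.5244)) = 0.507.
μ = -0.196 − (-0.5244)·0.507 = 0.070.

μ ≈ 0.070, σ ≈ 0.507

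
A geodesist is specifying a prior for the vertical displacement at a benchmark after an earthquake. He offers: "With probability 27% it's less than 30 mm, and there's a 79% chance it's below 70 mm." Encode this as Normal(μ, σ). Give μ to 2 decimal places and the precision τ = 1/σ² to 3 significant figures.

μ = 47.27, τ = 0.00126

The p-quantile of Normal(μ,σ) is μ + z_p·σ, with z_{0.27} = -0.6128 and z_{0.79} = 0.8064.
Eliminate σ: μ = (z₂·x₁ − z₁·x₂)/(z₂ − z₁) = (0.8064·30 − (-0.6128)·70)/1.419 = 47.27.
Then σ = (x₂ − x₁)/(z₂ − z₁) = (70 − 30)/1.419 = 28.18.
Precision τ = 1/σ² = 1/28.18² = 0.00126.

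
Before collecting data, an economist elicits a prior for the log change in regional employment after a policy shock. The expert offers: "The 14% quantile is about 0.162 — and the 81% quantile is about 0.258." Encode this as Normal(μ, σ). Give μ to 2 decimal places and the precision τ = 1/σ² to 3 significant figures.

μ = 0.21, τ = 416

For Normal(μ,σ), the p-quantile is μ + z_p·σ. Here z_{0.14} = -1.08, z_{0.81} = 0.8779.
So 0.162 = μ − 1.08σ and 0.258 = μ + 0.8779σ.
Subtracting: σ = (0.258 − 0.162)/(0.8779 − (-1.08)) = 0.05.
Then μ = 0.162 − (-1.08)·0.05 = 0.21.
Precision τ = 1/σ² = 1/0.04902² = 416.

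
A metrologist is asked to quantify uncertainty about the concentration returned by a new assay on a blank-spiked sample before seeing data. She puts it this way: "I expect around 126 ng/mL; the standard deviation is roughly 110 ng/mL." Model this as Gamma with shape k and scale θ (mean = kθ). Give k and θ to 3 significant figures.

For Gamma(k, scale θ): mean = kθ, variance = kθ², so CV = 1/√k.
CV = SD/mean = 110/126 = 0.873, hence k = 1/CV² = 1.31.
Then θ = mean/k = 126/1.31 = 96.

k ≈ 1.31, θ ≈ 96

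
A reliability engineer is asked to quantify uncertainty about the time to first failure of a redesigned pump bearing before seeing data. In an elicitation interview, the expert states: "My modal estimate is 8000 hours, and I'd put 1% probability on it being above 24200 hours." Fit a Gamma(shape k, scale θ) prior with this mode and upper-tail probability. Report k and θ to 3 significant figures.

k ≈ 4.67, θ ≈ 2180

Gamma(k,θ) with k>1 has mode (k−1)θ, so θ = 8000/(k−1).
Need P(X < 24200) = 0.99 with θ tied to k this way. Start at k = 2, θ = 8000: P(X<24200) ≈ 0.805.
Too low — raise k to concentrate. Iterating converges to k ≈ 4.67.
Then θ = 8000/(4.67−1) ≈ 2180.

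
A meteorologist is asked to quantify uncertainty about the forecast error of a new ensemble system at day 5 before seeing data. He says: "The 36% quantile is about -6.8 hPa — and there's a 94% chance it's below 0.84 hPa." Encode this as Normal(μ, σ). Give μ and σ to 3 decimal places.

μ = -5.369, σ = 3.993

The p-quantile of Normal(μ,σ) is μ + z_p·σ, with z_{0.36} = -0.3585 and z_{0.94} = 1.555.
Eliminate σ: μ = (z₂·x₁ − z₁·x₂)/(z₂ − z₁) = (1.555·-6.8 − (-0.3585)·0.84)/1.913 = -5.369.
Then σ = (x₂ − x₁)/(z₂ − z₁) = (0.84 − -6.8)/1.913 = 3.993.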